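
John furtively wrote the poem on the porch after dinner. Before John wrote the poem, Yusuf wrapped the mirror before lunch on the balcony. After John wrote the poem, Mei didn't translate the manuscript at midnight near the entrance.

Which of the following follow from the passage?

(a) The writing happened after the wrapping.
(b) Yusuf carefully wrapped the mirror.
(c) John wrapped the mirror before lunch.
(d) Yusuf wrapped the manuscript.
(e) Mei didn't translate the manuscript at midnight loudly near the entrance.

(a), (e)

(a) Entailed — the narrative places the wrapping before the writing.
(b) Not entailed — 'carefully' adds information not in the original event.
(c) Not entailed — the passage has Yusuf wrapping the mirror, not John.
(d) Not entailed — Yusuf wrapped the mirror, not the manuscript; the manuscript belongs to the translating event.
(e) Entailed — under negation, adding a further restriction is entailed: if no such translating event occurred, none occurred loudly either.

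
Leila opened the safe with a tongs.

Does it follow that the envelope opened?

Nothing is said about any envelope; only the safe is affected.

no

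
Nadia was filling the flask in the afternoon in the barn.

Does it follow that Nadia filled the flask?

no

'was filling' is progressive; for an accomplishment like 'fill the flask', it doesn't entail completion.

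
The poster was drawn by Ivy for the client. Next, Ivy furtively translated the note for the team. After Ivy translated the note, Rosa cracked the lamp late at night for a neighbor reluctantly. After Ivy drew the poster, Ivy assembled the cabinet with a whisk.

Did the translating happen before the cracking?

yes

The narrative orders the translating before the cracking.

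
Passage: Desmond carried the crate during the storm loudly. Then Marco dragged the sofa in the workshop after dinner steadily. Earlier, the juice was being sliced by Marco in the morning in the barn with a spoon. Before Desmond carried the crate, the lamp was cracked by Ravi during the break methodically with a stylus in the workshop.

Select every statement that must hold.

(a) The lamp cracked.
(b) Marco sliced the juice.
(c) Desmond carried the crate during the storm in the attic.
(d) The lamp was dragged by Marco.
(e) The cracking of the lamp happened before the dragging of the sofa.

(a) Entailed — 'Ravi cracked the lamp' is causative; it entails the inchoative 'the lamp cracked'.
(b) Not entailed — 'was slicing' is progressive on an accomplishment; it does not entail the completed 'sliced'.
(c) Not entailed — 'in the attic' adds information not in the original event.
(d) Not entailed — Marco dragged the sofa, not the lamp; the lamp belongs to the cracking event.
(e) Entailed — the narrative places the cracking before the dragging.

(a), (e)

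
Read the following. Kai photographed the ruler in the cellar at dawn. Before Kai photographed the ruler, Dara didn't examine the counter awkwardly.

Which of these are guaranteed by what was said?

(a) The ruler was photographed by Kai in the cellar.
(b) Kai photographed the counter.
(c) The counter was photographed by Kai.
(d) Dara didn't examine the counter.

(a)

(a) Entailed — dropping 'at dawn' leaves a sub-description the original still satisfies.
(b) Not entailed — Kai photographed the ruler, not the counter; the counter belongs to the examining event.
(c) Not entailed — Kai photographed the ruler, not the counter; the counter belongs to the examining event.
(d) Not entailed — dropping 'awkwardly' under negation is not valid — the original leaves open that Dara examined the counter some other way.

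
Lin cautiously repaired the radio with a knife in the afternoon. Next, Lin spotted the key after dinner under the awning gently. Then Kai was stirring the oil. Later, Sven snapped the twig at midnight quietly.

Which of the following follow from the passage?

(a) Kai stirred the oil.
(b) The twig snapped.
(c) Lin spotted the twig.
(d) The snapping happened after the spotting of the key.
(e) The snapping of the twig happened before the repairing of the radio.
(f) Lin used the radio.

(a) Entailed — 'stir' is an activity; 'was stirring' entails that some stirring happened, so 'stirred' holds.
(b) Entailed — 'Sven snapped the twig' is causative; it entails the inchoative 'the twig snapped'.
(c) Not entailed — Lin spotted the key, not the twig; the twig belongs to the snapping event.
(d) Entailed — the narrative places the spotting before the snapping.
(e) Not entailed — the narrative places the repairing before the snapping, not after.
(f) Not entailed — the radio is the patient, not an instrument — Lin used a knife.

(a), (b), (d)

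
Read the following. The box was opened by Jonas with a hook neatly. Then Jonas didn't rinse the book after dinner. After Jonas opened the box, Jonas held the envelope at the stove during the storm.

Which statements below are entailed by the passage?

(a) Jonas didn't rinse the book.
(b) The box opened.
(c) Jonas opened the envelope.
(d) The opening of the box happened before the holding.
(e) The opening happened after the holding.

(a) Not entailed — dropping 'after dinner' under negation is not valid — the original leaves open that Jonas rinsed the book some other way.
(b) Entailed — 'Jonas opened the box' is causative; it entails the inchoative 'the box opened'.
(c) Not entailed — Jonas opened the box, not the envelope; the envelope belongs to the holding event.
(d) Entailed — the narrative places the opening before the holding.
(e) Not entailed — the narrative places the opening before the holding, not after.

(b), (d)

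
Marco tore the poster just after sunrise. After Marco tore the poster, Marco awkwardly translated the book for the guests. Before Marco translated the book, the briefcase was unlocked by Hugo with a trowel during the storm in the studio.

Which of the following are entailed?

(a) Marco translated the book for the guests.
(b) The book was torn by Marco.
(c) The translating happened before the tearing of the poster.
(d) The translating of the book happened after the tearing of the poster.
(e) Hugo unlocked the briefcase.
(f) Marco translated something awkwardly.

(a) Entailed — this follows by dropping conjuncts from the translating event's description.
(b) Not entailed — Marco tore the poster, not the book; the book belongs to the translating event.
(c) Not entailed — the narrative places the tearing before the translating, not after.
(d) Entailed — the narrative places the tearing before the translating.
(e) Entailed — dropping 'with a trowel', 'during the storm', 'in the studio' leaves a sub-description the original still satisfies.
(f) Entailed — every conjunct here is already in the original translating event.

(a), (d), (e), (f)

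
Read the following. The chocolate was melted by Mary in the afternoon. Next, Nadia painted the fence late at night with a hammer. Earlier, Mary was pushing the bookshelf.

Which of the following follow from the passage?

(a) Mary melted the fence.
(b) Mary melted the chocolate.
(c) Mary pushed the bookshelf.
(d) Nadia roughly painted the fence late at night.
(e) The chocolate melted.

(a) Not entailed — Mary melted the chocolate, not the fence; the fence belongs to the painting event.
(b) Entailed — the original entails any weakening of itself; this just drops 'in the afternoon'.
(c) Entailed — 'push' is an activity; 'was pushing' entails that some pushing happened, so 'pushed' holds.
(d) Not entailed — 'roughly' adds information not in the original event.
(e) Entailed — 'Mary melted the chocolate' is causative; it entails the inchoative 'the chocolate melted'.

(b), (c), (e)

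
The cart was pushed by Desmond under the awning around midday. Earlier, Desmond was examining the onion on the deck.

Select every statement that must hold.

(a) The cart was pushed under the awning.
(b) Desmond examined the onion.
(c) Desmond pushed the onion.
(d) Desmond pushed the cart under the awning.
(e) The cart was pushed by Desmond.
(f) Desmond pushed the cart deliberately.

(a), (b), (d), (e)

(a) Entailed — dropping 'around midday' and generalizing the agent leaves a sub-description the original still satisfies.
(b) Entailed — 'examine' is an activity; 'was examining' entails that some examining happened, so 'examined' holds.
(c) Not entailed — Desmond pushed the cart, not the onion; the onion belongs to the examining event.
(d) Entailed — dropping 'around midday' leaves a sub-description the original still satisfies.
(e) Entailed — the original entails any weakening of itself; this just drops 'under the awning', 'around midday'.
(f) Not entailed — 'deliberately' adds information not in the original event.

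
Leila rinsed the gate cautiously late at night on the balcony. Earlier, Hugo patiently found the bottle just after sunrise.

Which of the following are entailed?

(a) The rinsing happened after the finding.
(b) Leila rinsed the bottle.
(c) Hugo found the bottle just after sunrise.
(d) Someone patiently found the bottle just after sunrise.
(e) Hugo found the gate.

(a) Entailed — the narrative places the finding before the rinsing.
(b) Not entailed — Leila rinsed the gate, not the bottle; the bottle belongs to the finding event.
(c) Entailed — this follows by dropping conjuncts from the finding event's description.
(d) Entailed — the original entails any weakening of itself; this just generalizes the agent.
(e) Not entailed — Hugo found the bottle, not the gate; the gate belongs to the rinsing event.

(a), (c), (d)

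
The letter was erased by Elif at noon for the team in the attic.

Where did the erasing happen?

'in the attic' marks the location of the erasing event.

in the attic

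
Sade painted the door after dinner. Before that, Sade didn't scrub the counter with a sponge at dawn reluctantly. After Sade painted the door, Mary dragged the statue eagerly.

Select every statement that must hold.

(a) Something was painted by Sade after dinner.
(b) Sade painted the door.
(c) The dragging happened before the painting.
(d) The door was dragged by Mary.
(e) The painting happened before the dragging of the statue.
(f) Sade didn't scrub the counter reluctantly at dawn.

(a), (b), (e)

(a) Entailed — generalizing the patient leaves a sub-description the original still satisfies.
(b) Entailed — the original entails any weakening of itself; this just drops 'after dinner'.
(c) Not entailed — the narrative places the painting before the dragging, not after.
(d) Not entailed — Mary dragged the statue, not the door; the door belongs to the painting event.
(e) Entailed — the narrative places the painting before the dragging.
(f) Not entailed — dropping 'with a sponge' under negation is not valid — the original leaves open that Sade scrubbed the counter some other way.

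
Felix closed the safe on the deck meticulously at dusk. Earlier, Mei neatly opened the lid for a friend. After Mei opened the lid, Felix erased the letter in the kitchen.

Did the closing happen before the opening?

no

The narrative orders the opening before the closing.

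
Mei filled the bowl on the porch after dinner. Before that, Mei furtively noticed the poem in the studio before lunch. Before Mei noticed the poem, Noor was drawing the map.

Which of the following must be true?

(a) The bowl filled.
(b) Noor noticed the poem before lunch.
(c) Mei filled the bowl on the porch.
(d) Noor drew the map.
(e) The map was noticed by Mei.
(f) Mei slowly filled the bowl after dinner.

(a), (c)

(a) Entailed — 'Mei filled the bowl' is causative; it entails the inchoative 'the bowl filled'.
(b) Not entailed — the passage has Mei noticing the poem, not Noor.
(c) Entailed — dropping 'after dinner' leaves a sub-description the original still satisfies.
(d) Not entailed — 'was drawing' is progressive on an accomplishment; it does not entail the completed 'drew'.
(e) Not entailed — Mei noticed the poem, not the map; the map belongs to the drawing event.
(f) Not entailed — 'slowly' adds information not in the original event.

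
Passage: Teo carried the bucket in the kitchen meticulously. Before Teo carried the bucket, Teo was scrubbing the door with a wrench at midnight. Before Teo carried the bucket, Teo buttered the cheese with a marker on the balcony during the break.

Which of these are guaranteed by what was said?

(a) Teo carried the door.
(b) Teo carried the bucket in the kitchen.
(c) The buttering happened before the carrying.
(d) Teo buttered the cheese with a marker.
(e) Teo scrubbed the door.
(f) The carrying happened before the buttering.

(a) Not entailed — Teo carried the bucket, not the door; the door belongs to the scrubbing event.
(b) Entailed — every conjunct here is already in the original carrying event.
(c) Entailed — the narrative places the buttering before the carrying.
(d) Entailed — this follows by dropping conjuncts from the buttering event's description.
(e) Entailed — 'scrub' is an activity; 'was scrubbing' entails that some scrubbing happened, so 'scrubbed' holds.
(f) Not entailed — the narrative places the buttering before the carrying, not after.

(b), (c), (d), (e)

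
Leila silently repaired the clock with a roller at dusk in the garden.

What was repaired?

the clock

'the clock' marks the patient of the repairing event.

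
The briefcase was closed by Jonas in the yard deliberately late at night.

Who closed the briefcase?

'Jonas' marks the agent of the closing event.

Jonas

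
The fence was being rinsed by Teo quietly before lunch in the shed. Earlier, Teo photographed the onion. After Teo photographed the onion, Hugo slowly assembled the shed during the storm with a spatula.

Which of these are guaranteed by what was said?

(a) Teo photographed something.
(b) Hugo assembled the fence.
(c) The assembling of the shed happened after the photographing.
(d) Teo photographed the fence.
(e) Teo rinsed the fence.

(a) Entailed — every conjunct here is already in the original photographing event.
(b) Not entailed — Hugo assembled the shed, not the fence; the fence belongs to the rinsing event.
(c) Entailed — the narrative places the photographing before the assembling.
(d) Not entailed — Teo photographed the onion, not the fence; the fence belongs to the rinsing event.
(e) Entailed — 'rinse' is an activity; 'was rinsing' entails that some rinsing happened, so 'rinsed' holds.

(a), (c), (e)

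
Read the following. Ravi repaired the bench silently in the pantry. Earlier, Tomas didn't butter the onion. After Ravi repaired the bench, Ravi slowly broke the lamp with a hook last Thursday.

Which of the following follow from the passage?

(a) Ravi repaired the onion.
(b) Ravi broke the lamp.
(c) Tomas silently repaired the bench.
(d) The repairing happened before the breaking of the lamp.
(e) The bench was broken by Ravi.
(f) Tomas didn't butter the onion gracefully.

(a) Not entailed — Ravi repaired the bench, not the onion; the onion belongs to the buttering event.
(b) Entailed — dropping 'last Thursday', 'with a hook', 'slowly' leaves a sub-description the original still satisfies.
(c) Not entailed — the passage has Ravi repairing the bench, not Tomas.
(d) Entailed — the narrative places the repairing before the breaking.
(e) Not entailed — Ravi broke the lamp, not the bench; the bench belongs to the repairing event.
(f) Entailed — under negation, adding a further restriction is entailed: if no such buttering event occurred, none occurred gracefully either.

(b), (d), (f)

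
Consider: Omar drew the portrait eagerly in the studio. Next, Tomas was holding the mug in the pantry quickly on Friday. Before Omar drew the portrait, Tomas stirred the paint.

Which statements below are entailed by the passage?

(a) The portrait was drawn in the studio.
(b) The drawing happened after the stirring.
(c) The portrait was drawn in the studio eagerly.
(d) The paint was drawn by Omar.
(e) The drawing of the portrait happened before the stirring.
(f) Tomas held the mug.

(a) Entailed — the original entails any weakening of itself; this just drops 'eagerly' and generalizes the agent.
(b) Entailed — the narrative places the stirring before the drawing.
(c) Entailed — this follows by dropping conjuncts from the drawing event's description.
(d) Not entailed — Omar drew the portrait, not the paint; the paint belongs to the stirring event.
(e) Not entailed — the narrative places the stirring before the drawing, not after.
(f) Entailed — 'hold' is an activity; 'was holding' entails that some holding happened, so 'held' holds.

(a), (b), (c), (f)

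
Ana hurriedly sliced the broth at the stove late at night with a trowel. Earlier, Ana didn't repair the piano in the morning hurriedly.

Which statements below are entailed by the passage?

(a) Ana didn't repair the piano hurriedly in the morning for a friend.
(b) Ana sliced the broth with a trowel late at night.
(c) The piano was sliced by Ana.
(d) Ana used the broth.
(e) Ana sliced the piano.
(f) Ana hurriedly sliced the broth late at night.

(a), (b), (f)

(a) Entailed — under negation, adding a further restriction is entailed: if no such repairing event occurred, none occurred for a friend either.
(b) Entailed — this follows by dropping conjuncts from the slicing event's description.
(c) Not entailed — Ana sliced the broth, not the piano; the piano belongs to the repairing event.
(d) Not entailed — the broth is the patient, not an instrument — Ana used a trowel.
(e) Not entailed — Ana sliced the broth, not the piano; the piano belongs to the repairing event.
(f) Entailed — this follows by dropping conjuncts from the slicing event's description.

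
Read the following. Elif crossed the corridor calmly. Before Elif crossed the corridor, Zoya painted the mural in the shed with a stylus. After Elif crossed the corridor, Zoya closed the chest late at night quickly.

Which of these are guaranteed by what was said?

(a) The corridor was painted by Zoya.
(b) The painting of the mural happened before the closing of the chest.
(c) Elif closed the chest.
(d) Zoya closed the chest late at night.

(b), (d)

(a) Not entailed — Zoya painted the mural, not the corridor; the corridor belongs to the crossing event.
(b) Entailed — the narrative places the painting before the closing.
(c) Not entailed — the passage has Zoya closing the chest, not Elif.
(d) Entailed — the original entails any weakening of itself; this just drops 'quickly'.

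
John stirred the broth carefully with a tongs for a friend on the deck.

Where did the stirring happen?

'on the deck' marks the location of the stirring event.

on the deck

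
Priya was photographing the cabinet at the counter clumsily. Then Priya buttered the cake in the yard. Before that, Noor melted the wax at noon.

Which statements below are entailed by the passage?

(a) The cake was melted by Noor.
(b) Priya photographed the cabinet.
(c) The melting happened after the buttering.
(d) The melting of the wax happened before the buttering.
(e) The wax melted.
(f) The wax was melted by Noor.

(d), (e), (f)

(a) Not entailed — Noor melted the wax, not the cake; the cake belongs to the buttering event.
(b) Not entailed — 'was photographing' is progressive on an accomplishment; it does not entail the completed 'photographed'.
(c) Not entailed — the narrative places the melting before the buttering, not after.
(d) Entailed — the narrative places the melting before the buttering.
(e) Entailed — 'Noor melted the wax' is causative; it entails the inchoative 'the wax melted'.
(f) Entailed — dropping 'at noon' leaves a sub-description the original still satisfies.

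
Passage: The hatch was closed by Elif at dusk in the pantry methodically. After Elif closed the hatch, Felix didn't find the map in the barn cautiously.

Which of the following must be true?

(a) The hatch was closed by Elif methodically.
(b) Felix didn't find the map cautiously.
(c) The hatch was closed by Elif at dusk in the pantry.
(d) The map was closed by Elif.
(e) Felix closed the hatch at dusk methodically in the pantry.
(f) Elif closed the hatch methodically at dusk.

(a) Entailed — every conjunct here is already in the original closing event.
(b) Not entailed — dropping 'in the barn' under negation is not valid — the original leaves open that Felix found the map some other way.
(c) Entailed — this follows by dropping conjuncts from the closing event's description.
(d) Not entailed — Elif closed the hatch, not the map; the map belongs to the finding event.
(e) Not entailed — the passage has Elif closing the hatch, not Felix.
(f) Entailed — the original entails any weakening of itself; this just drops 'in the pantry'.

(a), (c), (f)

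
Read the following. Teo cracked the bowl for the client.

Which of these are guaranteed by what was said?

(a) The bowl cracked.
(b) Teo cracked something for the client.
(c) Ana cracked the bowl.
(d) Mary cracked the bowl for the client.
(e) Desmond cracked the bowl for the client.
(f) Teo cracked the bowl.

(a), (b), (f)

(a) Entailed — 'Teo cracked the bowl' is causative; it entails the inchoative 'the bowl cracked'.
(b) Entailed — this follows by dropping conjuncts from the cracking event's description.
(c) Not entailed — the passage has Teo cracking the bowl, not Ana.
(d) Not entailed — the passage has Teo cracking the bowl, not Mary.
(e) Not entailed — the passage has Teo cracking the bowl, not Desmond.
(f) Entailed — this follows by dropping conjuncts from the cracking event's description.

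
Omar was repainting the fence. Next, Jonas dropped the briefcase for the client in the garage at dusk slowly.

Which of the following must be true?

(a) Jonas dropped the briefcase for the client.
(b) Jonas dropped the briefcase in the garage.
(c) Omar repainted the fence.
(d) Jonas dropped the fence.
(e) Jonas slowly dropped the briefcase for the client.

(a), (b), (e)

(a) Entailed — the original entails any weakening of itself; this just drops 'at dusk', 'slowly', 'in the garage'.
(b) Entailed — every conjunct here is already in the original dropping event.
(c) Not entailed — 'was repainting' is progressive on an accomplishment; it does not entail the completed 'repainted'.
(d) Not entailed — Jonas dropped the briefcase, not the fence; the fence belongs to the repainting event.
(e) Entailed — this follows by dropping conjuncts from the dropping event's description.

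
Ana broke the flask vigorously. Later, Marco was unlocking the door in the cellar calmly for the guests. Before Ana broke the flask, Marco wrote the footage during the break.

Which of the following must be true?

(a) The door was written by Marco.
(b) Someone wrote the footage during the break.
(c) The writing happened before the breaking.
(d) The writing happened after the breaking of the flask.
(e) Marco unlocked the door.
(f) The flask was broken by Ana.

(b), (c), (f)

(a) Not entailed — Marco wrote the footage, not the door; the door belongs to the unlocking event.
(b) Entailed — every conjunct here is already in the original writing event.
(c) Entailed — the narrative places the writing before the breaking.
(d) Not entailed — the narrative places the writing before the breaking, not after.
(e) Not entailed — 'was unlocking' is progressive on an accomplishment; it does not entail the completed 'unlocked'.
(f) Entailed — dropping 'vigorously' leaves a sub-description the original still satisfies.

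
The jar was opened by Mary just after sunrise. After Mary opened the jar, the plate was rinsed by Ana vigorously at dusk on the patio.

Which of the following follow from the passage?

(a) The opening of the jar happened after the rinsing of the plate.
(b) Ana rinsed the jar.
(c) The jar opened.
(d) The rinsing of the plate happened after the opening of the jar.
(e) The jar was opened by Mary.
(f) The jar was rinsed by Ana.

(c), (d), (e)

(a) Not entailed — the narrative places the opening before the rinsing, not after.
(b) Not entailed — Ana rinsed the plate, not the jar; the jar belongs to the opening event.
(c) Entailed — 'Mary opened the jar' is causative; it entails the inchoative 'the jar opened'.
(d) Entailed — the narrative places the opening before the rinsing.
(e) Entailed — the original entails any weakening of itself; this just drops 'just after sunrise'.
(f) Not entailed — Ana rinsed the plate, not the jar; the jar belongs to the opening event.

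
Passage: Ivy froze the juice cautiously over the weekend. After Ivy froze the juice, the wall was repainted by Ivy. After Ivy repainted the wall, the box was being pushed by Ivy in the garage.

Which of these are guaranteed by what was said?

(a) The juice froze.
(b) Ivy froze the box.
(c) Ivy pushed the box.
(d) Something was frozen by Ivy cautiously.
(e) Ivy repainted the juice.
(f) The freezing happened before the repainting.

(a), (c), (d), (f)

(a) Entailed — 'Ivy froze the juice' is causative; it entails the inchoative 'the juice froze'.
(b) Not entailed — Ivy froze the juice, not the box; the box belongs to the pushing event.
(c) Entailed — 'push' is an activity; 'was pushing' entails that some pushing happened, so 'pushed' holds.
(d) Entailed — this follows by dropping conjuncts from the freezing event's description.
(e) Not entailed — Ivy repainted the wall, not the juice; the juice belongs to the freezing event.
(f) Entailed — the narrative places the freezing before the repainting.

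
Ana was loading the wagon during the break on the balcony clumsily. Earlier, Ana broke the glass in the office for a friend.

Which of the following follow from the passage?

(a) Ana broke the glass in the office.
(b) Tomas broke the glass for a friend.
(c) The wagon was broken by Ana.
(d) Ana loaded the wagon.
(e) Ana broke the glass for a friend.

(a) Entailed — the original entails any weakening of itself; this just drops 'for a friend'.
(b) Not entailed — the passage has Ana breaking the glass, not Tomas.
(c) Not entailed — Ana broke the glass, not the wagon; the wagon belongs to the loading event.
(d) Not entailed — 'was loading' is progressive on an accomplishment; it does not entail the completed 'loaded'.
(e) Entailed — this follows by dropping conjuncts from the breaking event's description.

(a), (e)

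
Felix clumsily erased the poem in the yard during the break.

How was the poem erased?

'clumsily' marks the manner of the erasing event.

clumsily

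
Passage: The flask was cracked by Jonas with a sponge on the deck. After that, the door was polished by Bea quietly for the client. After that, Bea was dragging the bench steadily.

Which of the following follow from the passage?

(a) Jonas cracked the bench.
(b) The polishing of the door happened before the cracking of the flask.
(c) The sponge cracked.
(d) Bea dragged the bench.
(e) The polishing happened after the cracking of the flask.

(a) Not entailed — Jonas cracked the flask, not the bench; the bench belongs to the dragging event.
(b) Not entailed — the narrative places the cracking before the polishing, not after.
(c) Not entailed — the flask is what cracked, not the sponge.
(d) Entailed — 'drag' is an activity; 'was dragging' entails that some dragging happened, so 'dragged' holds.
(e) Entailed — the narrative places the cracking before the polishing.

(d), (e)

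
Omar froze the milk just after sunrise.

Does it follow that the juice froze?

Nothing is said about any juice; only the milk is affected.

no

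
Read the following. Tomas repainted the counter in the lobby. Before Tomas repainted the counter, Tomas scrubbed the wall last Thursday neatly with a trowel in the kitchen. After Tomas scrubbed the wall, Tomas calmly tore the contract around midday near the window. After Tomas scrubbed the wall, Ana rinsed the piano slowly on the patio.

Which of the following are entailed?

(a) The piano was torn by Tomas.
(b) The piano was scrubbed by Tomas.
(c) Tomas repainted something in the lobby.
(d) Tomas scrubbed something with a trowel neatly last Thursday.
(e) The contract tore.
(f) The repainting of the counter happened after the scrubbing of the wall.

(a) Not entailed — Tomas tore the contract, not the piano; the piano belongs to the rinsing event.
(b) Not entailed — Tomas scrubbed the wall, not the piano; the piano belongs to the rinsing event.
(c) Entailed — every conjunct here is already in the original repainting event.
(d) Entailed — this follows by dropping conjuncts from the scrubbing event's description.
(e) Entailed — 'Tomas tore the contract' is causative; it entails the inchoative 'the contract tore'.
(f) Entailed — the narrative places the scrubbing before the repainting.

(c), (d), (e), (f)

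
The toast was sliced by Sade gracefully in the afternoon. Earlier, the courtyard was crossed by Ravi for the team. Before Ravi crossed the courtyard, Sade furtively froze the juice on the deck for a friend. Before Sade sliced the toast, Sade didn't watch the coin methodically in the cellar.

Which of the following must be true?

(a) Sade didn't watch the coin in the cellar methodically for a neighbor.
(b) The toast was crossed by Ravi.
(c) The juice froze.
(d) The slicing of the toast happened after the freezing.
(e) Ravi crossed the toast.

(a), (c), (d)

(a) Entailed — under negation, adding a further restriction is entailed: if no such watching event occurred, none occurred for a neighbor either.
(b) Not entailed — Ravi crossed the courtyard, not the toast; the toast belongs to the slicing event.
(c) Entailed — 'Sade froze the juice' is causative; it entails the inchoative 'the juice froze'.
(d) Entailed — the narrative places the freezing before the slicing.
(e) Not entailed — Ravi crossed the courtyard, not the toast; the toast belongs to the slicing event.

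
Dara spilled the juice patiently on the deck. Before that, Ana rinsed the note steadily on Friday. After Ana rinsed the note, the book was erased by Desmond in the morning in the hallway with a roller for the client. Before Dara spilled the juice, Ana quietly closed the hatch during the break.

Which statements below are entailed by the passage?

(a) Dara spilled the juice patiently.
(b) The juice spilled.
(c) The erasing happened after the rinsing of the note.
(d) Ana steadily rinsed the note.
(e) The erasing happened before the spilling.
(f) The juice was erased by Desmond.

(a), (b), (c), (d)

(a) Entailed — this follows by dropping conjuncts from the spilling event's description.
(b) Entailed — 'Dara spilled the juice' is causative; it entails the inchoative 'the juice spilled'.
(c) Entailed — the narrative places the rinsing before the erasing.
(d) Entailed — every conjunct here is already in the original rinsing event.
(e) Not entailed — the narrative doesn't order the erasing relative to the spilling.
(f) Not entailed — Desmond erased the book, not the juice; the juice belongs to the spilling event.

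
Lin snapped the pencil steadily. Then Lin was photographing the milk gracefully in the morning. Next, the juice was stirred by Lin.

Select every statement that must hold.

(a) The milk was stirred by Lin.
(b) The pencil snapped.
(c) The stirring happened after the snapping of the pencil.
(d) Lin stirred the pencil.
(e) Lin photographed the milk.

(b), (c)

(a) Not entailed — Lin stirred the juice, not the milk; the milk belongs to the photographing event.
(b) Entailed — 'Lin snapped the pencil' is causative; it entails the inchoative 'the pencil snapped'.
(c) Entailed — the narrative places the snapping before the stirring.
(d) Not entailed — Lin stirred the juice, not the pencil; the pencil belongs to the snapping event.
(e) Not entailed — 'was photographing' is progressive on an accomplishment; it does not entail the completed 'photographed'.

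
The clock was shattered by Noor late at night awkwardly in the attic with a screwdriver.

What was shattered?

'the clock' marks the patient of the shattering event.

the clock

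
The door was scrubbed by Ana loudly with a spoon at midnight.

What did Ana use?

a spoon

'with a spoon' marks the instrument of the scrubbing event.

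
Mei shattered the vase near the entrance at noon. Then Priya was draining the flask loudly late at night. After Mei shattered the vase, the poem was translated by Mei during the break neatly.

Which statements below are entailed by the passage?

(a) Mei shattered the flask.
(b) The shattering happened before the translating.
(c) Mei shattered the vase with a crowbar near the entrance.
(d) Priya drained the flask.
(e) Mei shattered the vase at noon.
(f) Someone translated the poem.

(a) Not entailed — Mei shattered the vase, not the flask; the flask belongs to the draining event.
(b) Entailed — the narrative places the shattering before the translating.
(c) Not entailed — 'with a crowbar' adds information not in the original event.
(d) Not entailed — 'was draining' is progressive on an accomplishment; it does not entail the completed 'drained'.
(e) Entailed — the original entails any weakening of itself; this just drops 'near the entrance'.
(f) Entailed — dropping 'neatly', 'during the break' and generalizing the agent leaves a sub-description the original still satisfies.

(b), (e), (f)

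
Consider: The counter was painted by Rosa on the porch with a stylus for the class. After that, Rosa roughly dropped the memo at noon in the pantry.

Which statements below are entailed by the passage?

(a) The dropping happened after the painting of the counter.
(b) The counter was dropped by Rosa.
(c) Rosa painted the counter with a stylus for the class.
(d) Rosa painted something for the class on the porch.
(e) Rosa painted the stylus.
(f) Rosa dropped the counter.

(a), (c), (d)

(a) Entailed — the narrative places the painting before the dropping.
(b) Not entailed — Rosa dropped the memo, not the counter; the counter belongs to the painting event.
(c) Entailed — every conjunct here is already in the original painting event.
(d) Entailed — dropping 'with a stylus' and generalizing the patient leaves a sub-description the original still satisfies.
(e) Not entailed — the stylus is the instrument, not what was painted.
(f) Not entailed — Rosa dropped the memo, not the counter; the counter belongs to the painting event.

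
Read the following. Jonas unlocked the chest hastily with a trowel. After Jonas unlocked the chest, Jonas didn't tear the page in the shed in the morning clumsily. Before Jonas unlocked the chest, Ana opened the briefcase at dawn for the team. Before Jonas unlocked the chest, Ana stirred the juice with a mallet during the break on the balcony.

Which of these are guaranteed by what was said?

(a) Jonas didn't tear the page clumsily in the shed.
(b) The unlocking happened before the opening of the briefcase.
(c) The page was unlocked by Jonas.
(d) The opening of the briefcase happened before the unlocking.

(d)

(a) Not entailed — dropping 'in the morning' under negation is not valid — the original leaves open that Jonas tore the page some other way.
(b) Not entailed — the narrative places the opening before the unlocking, not after.
(c) Not entailed — Jonas unlocked the chest, not the page; the page belongs to the tearing event.
(d) Entailed — the narrative places the opening before the unlocking.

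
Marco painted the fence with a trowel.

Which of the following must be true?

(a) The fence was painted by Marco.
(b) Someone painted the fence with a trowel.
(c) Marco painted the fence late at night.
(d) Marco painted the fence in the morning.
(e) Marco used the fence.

(a) Entailed — this follows by dropping conjuncts from the painting event's description.
(b) Entailed — this follows by dropping conjuncts from the painting event's description.
(c) Not entailed — 'late at night' adds information not in the original event.
(d) Not entailed — 'in the morning' adds information not in the original event.
(e) Not entailed — the fence is the patient, not an instrument — Marco used a trowel.

(a), (b)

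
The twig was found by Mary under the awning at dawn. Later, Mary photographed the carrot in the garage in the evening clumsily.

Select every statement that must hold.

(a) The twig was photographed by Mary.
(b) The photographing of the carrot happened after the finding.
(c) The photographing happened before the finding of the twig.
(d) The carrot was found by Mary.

(b)

(a) Not entailed — Mary photographed the carrot, not the twig; the twig belongs to the finding event.
(b) Entailed — the narrative places the finding before the photographing.
(c) Not entailed — the narrative places the finding before the photographing, not after.
(d) Not entailed — Mary found the twig, not the carrot; the carrot belongs to the photographing event.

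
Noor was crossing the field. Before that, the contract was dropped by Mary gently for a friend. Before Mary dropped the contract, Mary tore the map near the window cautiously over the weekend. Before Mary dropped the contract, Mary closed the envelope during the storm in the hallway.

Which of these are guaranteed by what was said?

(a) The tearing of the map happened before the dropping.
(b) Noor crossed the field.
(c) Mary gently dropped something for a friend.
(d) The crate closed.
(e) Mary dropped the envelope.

(a) Entailed — the narrative places the tearing before the dropping.
(b) Not entailed — 'was crossing' is progressive on an accomplishment; it does not entail the completed 'crossed'.
(c) Entailed — the original entails any weakening of itself; this just generalizes the patient.
(d) Not entailed — the envelope is what closed, not the crate.
(e) Not entailed — Mary dropped the contract, not the envelope; the envelope belongs to the closing event.

(a), (c)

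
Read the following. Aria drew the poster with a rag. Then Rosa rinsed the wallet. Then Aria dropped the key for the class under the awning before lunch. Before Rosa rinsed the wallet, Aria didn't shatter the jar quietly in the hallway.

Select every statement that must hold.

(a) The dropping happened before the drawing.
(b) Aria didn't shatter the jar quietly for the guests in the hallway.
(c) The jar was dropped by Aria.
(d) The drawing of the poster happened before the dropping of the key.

(b), (d)

(a) Not entailed — the narrative places the drawing before the dropping, not after.
(b) Entailed — under negation, adding a further restriction is entailed: if no such shattering event occurred, none occurred for the guests either.
(c) Not entailed — Aria dropped the key, not the jar; the jar belongs to the shattering event.
(d) Entailed — the narrative places the drawing before the dropping.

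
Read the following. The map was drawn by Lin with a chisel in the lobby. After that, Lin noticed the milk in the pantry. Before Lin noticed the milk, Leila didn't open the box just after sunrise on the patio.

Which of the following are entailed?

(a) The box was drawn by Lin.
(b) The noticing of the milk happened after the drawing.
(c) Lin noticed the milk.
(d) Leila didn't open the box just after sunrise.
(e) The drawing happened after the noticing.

(a) Not entailed — Lin drew the map, not the box; the box belongs to the opening event.
(b) Entailed — the narrative places the drawing before the noticing.
(c) Entailed — this follows by dropping conjuncts from the noticing event's description.
(d) Not entailed — dropping 'on the patio' under negation is not valid — the original leaves open that Leila opened the box some other way.
(e) Not entailed — the narrative places the drawing before the noticing, not after.

(b), (c)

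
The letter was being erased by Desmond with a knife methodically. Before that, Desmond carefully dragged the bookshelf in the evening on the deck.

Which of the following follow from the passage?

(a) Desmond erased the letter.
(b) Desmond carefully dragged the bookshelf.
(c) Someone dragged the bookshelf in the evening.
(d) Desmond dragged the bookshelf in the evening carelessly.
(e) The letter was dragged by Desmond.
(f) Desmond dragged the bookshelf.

(b), (c), (f)

(a) Not entailed — 'was erasing' is progressive on an accomplishment; it does not entail the completed 'erased'.
(b) Entailed — dropping 'on the deck', 'in the evening' leaves a sub-description the original still satisfies.
(c) Entailed — the original entails any weakening of itself; this just drops 'carefully', 'on the deck' and generalizes the agent.
(d) Not entailed — 'carelessly' adds a manner not in (and inconsistent with) the original.
(e) Not entailed — Desmond dragged the bookshelf, not the letter; the letter belongs to the erasing event.
(f) Entailed — the original entails any weakening of itself; this just drops 'carefully', 'on the deck', 'in the evening'.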